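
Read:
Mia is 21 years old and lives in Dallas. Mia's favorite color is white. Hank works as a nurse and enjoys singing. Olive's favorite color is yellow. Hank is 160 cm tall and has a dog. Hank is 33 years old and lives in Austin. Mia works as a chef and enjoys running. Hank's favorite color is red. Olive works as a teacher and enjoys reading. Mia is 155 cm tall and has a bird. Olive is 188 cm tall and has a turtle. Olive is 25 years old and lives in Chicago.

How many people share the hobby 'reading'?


Count: 1

1


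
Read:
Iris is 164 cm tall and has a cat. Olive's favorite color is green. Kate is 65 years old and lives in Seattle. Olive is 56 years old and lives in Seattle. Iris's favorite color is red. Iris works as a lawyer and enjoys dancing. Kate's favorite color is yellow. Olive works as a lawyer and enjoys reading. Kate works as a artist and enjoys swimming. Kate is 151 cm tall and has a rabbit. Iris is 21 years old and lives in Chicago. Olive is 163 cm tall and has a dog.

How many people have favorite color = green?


Count: 1

1


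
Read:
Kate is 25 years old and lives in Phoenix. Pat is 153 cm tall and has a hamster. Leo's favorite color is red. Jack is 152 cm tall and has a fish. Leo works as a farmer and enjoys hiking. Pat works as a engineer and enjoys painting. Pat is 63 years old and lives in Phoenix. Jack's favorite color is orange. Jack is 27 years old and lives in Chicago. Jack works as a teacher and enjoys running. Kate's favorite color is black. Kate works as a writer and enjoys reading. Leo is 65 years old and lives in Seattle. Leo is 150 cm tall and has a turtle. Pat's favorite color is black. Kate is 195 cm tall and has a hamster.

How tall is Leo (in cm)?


Leo is 150 cm tall

150


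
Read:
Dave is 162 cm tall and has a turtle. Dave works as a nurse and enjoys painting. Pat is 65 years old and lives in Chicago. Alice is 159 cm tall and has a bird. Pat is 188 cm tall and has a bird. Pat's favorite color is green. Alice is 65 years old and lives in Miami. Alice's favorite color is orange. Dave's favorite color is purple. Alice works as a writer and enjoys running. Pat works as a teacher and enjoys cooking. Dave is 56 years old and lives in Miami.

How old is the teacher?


The teacher is Pat, age 65

65


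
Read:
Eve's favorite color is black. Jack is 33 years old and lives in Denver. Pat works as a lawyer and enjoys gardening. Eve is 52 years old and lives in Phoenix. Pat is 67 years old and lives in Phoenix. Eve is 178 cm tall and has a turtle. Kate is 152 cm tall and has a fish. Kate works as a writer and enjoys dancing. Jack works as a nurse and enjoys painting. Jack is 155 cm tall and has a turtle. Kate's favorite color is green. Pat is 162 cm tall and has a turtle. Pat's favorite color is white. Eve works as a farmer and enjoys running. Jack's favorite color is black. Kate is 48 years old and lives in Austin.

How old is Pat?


Pat is 67 years old

67


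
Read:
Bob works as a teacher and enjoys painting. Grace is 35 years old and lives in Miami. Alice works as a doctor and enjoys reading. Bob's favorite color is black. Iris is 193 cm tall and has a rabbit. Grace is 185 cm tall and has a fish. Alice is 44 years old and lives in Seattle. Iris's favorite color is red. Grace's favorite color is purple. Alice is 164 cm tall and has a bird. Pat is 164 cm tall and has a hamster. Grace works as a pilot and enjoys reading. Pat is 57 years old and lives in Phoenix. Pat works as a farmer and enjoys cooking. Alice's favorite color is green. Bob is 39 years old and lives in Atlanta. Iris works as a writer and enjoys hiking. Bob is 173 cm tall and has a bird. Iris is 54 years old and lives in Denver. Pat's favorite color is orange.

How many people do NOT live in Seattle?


Not in Seattle: 4

4


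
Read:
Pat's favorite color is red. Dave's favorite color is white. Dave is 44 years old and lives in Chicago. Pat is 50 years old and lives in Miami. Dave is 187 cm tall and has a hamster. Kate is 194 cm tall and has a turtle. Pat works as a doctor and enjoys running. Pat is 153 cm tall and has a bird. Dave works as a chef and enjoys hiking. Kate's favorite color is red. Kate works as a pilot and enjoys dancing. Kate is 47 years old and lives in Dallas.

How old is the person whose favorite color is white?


Person with favorite color=white is Dave, age 44

44


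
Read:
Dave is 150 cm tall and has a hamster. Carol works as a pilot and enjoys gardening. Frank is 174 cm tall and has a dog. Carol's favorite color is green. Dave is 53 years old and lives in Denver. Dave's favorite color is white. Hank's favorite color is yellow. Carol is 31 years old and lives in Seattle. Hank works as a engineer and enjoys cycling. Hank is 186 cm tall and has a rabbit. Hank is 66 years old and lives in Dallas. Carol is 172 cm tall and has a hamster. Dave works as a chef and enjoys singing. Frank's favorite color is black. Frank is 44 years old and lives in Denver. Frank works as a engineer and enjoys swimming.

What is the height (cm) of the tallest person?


Tallest: Hank at 186 cm

186


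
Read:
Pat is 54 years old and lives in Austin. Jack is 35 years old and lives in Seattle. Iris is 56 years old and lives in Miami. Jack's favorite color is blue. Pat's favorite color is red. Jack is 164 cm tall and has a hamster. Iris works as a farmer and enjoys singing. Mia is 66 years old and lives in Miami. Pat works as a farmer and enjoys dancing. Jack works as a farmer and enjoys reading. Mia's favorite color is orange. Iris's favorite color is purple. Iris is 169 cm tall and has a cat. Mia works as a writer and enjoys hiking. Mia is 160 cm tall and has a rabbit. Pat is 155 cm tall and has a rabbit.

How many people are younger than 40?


Filter: 1

1


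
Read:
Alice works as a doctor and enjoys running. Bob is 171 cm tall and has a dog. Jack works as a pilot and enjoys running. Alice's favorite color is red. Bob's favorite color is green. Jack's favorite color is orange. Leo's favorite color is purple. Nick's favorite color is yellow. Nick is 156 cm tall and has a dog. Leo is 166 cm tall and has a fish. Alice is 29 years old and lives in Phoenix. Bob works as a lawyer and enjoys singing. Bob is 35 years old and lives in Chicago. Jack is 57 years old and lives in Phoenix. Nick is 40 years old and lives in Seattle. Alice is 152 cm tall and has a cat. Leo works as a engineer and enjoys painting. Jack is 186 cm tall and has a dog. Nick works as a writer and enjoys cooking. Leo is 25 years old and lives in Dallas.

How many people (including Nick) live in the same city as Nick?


Nick lives in Seattle. Count = 1

1


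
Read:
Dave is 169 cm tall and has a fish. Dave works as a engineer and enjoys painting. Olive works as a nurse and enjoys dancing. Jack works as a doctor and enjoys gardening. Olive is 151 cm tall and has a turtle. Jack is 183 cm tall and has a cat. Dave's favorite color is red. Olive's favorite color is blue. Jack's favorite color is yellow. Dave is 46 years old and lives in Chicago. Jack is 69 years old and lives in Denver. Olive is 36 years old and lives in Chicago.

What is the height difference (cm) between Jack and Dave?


|183 - 169| = 14

14


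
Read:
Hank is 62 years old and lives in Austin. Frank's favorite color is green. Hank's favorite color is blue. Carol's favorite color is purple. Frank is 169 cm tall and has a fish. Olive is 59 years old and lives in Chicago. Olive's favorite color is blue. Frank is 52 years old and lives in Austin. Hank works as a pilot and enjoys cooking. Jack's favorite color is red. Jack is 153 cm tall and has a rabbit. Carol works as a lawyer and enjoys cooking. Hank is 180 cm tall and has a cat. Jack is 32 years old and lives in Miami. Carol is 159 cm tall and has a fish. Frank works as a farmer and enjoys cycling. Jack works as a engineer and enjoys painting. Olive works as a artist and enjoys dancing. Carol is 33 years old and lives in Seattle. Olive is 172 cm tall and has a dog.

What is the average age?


Sum=238, n=5, avg=47.6

47.6


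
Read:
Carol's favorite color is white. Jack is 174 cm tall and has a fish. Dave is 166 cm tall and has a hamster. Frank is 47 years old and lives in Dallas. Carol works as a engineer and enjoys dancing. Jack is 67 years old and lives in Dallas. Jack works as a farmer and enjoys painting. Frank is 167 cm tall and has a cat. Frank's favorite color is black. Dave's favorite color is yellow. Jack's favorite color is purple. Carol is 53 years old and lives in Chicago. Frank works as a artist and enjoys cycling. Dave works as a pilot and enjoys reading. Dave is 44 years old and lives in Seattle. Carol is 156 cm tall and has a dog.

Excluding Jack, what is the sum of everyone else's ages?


Sum (excluding Jack): 144

144


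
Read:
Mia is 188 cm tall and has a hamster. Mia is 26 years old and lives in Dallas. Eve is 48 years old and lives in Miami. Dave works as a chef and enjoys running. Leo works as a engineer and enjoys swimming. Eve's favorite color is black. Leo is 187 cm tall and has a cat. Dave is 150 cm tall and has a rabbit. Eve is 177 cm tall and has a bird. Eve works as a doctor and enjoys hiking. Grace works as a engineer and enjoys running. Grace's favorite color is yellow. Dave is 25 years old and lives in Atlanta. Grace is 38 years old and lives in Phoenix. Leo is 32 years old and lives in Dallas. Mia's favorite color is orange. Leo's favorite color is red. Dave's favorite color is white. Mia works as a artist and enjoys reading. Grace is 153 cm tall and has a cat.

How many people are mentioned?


People: Mia, Dave, Leo, Grace, Eve. Count = 5

5


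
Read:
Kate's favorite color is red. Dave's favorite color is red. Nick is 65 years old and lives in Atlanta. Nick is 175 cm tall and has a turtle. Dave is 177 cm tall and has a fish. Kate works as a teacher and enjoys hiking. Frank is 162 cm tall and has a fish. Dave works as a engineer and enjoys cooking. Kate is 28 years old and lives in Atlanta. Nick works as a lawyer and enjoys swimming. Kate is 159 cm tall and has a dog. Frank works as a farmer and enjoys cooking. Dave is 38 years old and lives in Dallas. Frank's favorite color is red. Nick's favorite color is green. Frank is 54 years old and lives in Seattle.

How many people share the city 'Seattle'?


Count: 1

1


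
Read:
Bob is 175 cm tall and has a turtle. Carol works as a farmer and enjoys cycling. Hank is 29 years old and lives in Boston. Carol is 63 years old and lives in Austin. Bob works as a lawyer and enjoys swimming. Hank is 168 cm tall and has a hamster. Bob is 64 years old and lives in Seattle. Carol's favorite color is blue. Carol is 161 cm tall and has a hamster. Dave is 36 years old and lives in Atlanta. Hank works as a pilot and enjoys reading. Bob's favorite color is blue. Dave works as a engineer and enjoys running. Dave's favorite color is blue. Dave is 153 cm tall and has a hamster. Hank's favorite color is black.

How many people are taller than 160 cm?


Taller than 160: 3

3


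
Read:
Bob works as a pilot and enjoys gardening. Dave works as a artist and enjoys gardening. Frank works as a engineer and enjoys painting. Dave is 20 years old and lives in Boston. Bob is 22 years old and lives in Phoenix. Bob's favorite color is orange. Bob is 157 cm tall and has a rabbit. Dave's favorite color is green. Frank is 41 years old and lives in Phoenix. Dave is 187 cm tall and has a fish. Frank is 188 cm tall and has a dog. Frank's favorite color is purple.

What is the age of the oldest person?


Oldest: Frank at 41

41


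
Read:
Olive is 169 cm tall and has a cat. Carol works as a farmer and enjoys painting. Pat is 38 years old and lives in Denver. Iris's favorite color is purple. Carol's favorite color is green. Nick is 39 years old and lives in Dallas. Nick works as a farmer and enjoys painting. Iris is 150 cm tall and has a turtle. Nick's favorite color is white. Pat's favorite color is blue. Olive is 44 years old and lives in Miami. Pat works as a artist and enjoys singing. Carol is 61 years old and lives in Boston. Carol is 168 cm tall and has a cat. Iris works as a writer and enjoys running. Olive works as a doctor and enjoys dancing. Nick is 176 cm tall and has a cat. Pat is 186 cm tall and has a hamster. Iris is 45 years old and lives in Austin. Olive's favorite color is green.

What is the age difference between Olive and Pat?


|44 - 38| = 6

6


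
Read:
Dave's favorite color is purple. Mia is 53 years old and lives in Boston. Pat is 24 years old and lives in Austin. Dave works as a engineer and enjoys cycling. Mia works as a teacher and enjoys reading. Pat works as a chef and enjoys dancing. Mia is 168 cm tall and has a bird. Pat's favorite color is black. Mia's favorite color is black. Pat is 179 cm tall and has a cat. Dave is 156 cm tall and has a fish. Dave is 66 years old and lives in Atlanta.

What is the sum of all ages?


66+53+24 = 143

143


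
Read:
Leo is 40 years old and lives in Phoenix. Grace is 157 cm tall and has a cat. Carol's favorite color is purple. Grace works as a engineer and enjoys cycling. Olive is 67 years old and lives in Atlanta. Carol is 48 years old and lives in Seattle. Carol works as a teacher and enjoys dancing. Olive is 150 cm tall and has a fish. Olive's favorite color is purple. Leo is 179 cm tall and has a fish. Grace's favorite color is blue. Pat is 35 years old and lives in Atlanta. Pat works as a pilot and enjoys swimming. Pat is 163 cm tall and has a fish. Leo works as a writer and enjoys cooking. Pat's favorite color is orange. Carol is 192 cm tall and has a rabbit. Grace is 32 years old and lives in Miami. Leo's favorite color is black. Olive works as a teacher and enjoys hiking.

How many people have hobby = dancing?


Count: 1

1


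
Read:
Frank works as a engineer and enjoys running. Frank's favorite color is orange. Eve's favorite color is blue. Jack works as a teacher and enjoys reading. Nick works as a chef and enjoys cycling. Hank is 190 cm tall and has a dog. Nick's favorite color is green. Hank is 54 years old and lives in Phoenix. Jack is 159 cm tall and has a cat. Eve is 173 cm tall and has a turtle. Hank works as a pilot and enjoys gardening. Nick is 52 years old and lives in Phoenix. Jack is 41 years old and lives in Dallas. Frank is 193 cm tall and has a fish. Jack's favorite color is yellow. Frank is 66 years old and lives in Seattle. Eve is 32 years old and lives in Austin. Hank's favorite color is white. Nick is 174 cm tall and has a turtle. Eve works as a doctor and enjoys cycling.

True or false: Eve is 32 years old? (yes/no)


Eve is actually 32. yes

yes


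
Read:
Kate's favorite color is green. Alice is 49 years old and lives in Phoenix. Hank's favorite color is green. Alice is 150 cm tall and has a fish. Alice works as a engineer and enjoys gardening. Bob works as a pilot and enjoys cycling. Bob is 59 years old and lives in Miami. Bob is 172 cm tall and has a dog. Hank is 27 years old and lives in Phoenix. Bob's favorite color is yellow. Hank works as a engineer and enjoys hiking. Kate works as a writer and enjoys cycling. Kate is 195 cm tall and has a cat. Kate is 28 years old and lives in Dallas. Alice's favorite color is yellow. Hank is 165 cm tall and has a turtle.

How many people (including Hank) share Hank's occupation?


Hank is a engineer. Count = 2

2


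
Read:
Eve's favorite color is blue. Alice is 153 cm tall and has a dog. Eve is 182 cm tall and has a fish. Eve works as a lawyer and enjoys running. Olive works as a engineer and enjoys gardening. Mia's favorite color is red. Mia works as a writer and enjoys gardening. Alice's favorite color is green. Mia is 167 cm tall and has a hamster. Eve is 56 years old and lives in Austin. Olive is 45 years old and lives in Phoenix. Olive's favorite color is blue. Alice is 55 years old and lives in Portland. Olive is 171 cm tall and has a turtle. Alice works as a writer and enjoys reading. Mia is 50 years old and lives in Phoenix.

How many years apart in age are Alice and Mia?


55 vs 50, diff = 5

5


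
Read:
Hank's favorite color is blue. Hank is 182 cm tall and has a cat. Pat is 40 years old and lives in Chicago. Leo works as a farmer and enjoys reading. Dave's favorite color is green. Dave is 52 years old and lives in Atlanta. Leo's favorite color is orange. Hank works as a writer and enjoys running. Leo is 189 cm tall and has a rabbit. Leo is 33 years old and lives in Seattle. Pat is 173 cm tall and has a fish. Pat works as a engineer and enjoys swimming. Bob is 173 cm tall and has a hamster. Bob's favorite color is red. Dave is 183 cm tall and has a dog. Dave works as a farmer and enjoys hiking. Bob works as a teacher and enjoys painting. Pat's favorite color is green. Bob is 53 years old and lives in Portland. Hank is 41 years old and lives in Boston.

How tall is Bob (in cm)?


Bob is 173 cm tall

173


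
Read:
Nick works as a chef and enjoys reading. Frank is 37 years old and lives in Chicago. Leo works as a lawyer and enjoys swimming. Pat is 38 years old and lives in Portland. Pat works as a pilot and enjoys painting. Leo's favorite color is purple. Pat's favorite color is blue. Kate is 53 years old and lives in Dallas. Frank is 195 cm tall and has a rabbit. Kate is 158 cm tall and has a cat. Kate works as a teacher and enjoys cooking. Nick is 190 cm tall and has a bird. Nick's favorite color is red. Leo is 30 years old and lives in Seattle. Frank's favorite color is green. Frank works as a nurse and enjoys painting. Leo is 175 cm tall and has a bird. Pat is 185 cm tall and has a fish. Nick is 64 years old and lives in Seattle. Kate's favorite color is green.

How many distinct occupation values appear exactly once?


Unique occupation values: 5

5


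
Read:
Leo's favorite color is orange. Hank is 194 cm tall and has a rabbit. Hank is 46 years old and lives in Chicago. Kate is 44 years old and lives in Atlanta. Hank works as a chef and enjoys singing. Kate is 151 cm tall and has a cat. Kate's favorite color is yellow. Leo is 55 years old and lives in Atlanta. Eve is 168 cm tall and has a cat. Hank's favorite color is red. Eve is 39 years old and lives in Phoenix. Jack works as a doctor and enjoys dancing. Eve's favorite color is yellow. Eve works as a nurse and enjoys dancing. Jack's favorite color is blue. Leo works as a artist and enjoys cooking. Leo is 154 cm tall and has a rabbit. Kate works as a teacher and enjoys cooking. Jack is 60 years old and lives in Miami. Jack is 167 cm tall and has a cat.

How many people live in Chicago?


Count in Chicago: 1

1


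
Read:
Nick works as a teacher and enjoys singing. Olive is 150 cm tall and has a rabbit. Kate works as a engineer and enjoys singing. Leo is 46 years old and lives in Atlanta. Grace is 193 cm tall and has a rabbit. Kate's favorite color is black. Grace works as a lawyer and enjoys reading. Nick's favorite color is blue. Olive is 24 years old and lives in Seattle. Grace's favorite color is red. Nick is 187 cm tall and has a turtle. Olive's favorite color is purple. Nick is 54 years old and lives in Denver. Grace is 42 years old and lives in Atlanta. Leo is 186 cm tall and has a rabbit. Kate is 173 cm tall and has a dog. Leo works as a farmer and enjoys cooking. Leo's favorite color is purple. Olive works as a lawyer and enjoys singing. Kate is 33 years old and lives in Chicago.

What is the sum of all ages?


42+24+54+33+46 = 199

199


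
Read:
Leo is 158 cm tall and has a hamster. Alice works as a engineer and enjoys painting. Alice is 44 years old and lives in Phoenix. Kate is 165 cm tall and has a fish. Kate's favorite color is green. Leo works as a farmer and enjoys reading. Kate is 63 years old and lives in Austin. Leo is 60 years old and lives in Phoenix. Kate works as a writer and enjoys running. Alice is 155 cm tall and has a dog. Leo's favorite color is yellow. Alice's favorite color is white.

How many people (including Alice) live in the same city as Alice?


Alice lives in Phoenix. Count = 2

2


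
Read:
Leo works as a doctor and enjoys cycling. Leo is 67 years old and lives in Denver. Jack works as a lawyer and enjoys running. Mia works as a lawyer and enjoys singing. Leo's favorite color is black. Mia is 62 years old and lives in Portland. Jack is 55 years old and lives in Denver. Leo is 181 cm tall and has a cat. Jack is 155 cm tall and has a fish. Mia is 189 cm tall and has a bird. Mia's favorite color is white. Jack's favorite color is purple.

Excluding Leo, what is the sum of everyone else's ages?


Sum (excluding Leo): 117

117


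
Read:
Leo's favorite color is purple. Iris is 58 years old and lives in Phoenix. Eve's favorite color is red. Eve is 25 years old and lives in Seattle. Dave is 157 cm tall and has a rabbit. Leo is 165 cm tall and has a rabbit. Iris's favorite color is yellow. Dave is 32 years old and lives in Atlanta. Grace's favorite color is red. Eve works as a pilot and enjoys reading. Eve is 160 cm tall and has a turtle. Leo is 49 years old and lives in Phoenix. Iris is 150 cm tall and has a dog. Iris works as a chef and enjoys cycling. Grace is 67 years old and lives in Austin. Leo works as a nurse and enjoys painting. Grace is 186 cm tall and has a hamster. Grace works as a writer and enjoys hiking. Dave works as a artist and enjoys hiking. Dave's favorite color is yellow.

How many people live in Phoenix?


Count in Phoenix: 2

2


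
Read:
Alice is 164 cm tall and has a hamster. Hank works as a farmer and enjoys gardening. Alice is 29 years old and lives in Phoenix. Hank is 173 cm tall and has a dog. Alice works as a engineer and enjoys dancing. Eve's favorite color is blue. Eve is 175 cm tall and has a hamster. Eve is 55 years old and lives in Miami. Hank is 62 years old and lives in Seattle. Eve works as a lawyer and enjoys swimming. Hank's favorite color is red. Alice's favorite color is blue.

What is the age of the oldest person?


Oldest: Hank at 62

62


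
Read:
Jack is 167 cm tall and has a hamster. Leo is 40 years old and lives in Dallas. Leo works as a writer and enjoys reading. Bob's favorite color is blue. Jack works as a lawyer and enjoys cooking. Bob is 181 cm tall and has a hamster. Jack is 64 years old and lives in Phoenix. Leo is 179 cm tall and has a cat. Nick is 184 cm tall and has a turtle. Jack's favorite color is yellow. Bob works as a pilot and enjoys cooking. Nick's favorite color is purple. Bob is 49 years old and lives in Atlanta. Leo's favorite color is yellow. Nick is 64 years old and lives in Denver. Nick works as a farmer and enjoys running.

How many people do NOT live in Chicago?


Not in Chicago: 4

4


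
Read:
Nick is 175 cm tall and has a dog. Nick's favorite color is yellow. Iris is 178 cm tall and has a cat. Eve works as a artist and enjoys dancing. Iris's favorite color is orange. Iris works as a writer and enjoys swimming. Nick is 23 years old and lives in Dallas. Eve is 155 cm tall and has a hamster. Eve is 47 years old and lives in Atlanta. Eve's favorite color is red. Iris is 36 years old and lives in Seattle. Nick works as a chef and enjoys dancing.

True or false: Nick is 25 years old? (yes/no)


Nick is actually 23. no

no


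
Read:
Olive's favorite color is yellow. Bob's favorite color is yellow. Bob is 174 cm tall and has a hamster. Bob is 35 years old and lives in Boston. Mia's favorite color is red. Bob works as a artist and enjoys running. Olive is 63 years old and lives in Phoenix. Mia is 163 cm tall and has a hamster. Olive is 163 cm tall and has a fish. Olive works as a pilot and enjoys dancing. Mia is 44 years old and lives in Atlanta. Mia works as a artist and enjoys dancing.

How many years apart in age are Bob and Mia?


35 vs 44, diff = 9

9


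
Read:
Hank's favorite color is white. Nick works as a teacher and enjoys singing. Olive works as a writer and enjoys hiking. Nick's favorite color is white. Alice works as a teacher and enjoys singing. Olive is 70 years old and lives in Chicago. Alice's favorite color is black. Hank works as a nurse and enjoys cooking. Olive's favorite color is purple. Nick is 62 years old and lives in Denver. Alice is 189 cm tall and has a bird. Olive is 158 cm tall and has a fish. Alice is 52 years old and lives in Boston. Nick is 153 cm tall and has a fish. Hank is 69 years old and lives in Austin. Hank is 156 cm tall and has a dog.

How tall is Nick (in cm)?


Nick is 153 cm tall

153


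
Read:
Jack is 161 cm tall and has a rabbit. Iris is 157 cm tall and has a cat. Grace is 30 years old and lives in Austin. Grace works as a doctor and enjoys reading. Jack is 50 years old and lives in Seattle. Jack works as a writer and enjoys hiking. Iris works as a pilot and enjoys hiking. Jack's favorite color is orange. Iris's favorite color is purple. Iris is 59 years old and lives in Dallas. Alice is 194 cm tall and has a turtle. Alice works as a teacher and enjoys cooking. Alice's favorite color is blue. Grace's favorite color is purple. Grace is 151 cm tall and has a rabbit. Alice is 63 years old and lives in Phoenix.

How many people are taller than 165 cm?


Taller than 165: 1

1


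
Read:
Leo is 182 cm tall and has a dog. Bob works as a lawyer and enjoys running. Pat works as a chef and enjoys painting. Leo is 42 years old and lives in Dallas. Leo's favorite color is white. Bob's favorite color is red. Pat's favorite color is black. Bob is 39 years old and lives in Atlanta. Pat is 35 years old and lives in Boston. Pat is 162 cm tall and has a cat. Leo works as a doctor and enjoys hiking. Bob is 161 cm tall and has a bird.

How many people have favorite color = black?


Count: 1

1


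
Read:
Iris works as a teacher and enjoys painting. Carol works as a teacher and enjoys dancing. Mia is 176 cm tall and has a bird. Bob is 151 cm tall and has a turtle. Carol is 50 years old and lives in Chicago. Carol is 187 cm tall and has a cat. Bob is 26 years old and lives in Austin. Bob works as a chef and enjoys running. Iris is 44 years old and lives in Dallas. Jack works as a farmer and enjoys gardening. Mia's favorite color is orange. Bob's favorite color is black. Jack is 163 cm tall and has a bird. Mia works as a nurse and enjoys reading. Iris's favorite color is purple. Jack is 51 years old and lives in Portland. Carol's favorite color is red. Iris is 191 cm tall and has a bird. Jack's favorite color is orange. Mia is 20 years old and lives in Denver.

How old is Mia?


Mia is 20 years old

20


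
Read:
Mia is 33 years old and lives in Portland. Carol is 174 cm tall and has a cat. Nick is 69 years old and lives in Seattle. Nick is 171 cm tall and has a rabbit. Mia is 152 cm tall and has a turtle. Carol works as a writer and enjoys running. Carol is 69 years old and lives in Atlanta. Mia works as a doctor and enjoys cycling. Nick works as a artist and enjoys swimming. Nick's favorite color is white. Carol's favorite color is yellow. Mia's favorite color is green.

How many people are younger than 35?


Filter: 1

1


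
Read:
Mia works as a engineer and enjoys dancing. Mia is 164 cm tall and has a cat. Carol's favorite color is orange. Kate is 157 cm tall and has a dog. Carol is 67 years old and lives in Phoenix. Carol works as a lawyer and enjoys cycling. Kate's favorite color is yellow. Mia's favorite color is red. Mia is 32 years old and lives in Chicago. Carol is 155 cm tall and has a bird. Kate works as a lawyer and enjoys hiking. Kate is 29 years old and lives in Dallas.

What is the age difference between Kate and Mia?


|29 - 32| = 3

3


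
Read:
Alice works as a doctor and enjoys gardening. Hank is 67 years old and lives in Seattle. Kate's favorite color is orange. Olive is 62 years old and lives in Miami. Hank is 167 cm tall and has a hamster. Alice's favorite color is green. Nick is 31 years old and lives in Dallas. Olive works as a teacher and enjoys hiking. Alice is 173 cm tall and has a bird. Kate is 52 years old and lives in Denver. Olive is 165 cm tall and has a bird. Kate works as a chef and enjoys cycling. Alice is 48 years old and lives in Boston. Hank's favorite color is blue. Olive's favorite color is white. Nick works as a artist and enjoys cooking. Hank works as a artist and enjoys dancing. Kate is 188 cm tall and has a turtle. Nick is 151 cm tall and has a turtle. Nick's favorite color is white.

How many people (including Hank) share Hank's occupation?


Hank is a artist. Count = 2

2


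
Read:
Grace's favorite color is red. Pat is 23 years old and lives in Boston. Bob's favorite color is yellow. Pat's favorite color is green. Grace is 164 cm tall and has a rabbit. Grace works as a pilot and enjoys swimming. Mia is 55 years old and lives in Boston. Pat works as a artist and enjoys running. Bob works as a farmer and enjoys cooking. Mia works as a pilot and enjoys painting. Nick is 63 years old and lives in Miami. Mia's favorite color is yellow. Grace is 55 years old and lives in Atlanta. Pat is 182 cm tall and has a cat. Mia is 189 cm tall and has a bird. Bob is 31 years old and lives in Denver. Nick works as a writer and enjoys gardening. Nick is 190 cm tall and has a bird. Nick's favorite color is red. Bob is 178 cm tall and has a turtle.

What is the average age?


Sum=227, n=5, avg=45.4

45.4


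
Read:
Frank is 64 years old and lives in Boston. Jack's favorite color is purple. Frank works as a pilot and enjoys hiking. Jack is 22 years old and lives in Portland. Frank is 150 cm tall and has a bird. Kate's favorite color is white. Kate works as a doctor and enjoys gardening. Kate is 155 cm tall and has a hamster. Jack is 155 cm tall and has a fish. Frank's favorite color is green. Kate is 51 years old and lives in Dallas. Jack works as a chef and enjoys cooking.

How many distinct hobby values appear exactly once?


Unique hobby values: 3

3


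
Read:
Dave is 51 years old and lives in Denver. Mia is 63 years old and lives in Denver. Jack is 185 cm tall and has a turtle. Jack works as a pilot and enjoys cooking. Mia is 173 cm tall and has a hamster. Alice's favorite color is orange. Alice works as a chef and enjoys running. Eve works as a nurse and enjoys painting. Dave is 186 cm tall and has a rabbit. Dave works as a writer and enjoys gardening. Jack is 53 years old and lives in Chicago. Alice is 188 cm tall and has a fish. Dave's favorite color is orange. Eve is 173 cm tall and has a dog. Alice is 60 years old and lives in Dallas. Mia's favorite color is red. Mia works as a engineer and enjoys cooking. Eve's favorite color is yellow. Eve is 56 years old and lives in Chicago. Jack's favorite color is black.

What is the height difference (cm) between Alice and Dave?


|188 - 186| = 2

2


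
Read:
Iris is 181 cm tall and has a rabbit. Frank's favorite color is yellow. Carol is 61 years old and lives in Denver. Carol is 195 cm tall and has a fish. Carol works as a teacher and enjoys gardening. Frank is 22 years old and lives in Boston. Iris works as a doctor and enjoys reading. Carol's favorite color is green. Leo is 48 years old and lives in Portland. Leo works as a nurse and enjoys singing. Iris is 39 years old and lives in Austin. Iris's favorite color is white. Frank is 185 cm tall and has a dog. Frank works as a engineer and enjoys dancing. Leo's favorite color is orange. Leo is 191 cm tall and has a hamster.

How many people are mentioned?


People: Iris, Leo, Carol, Frank. Count = 4

4


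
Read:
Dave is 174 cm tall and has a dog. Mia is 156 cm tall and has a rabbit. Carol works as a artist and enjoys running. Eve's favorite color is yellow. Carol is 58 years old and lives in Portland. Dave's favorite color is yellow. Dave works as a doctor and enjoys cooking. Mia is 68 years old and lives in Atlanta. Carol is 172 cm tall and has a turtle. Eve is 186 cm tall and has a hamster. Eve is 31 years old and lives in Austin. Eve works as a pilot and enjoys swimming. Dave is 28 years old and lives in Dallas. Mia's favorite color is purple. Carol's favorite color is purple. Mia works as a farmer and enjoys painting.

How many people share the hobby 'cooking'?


Count: 1

1


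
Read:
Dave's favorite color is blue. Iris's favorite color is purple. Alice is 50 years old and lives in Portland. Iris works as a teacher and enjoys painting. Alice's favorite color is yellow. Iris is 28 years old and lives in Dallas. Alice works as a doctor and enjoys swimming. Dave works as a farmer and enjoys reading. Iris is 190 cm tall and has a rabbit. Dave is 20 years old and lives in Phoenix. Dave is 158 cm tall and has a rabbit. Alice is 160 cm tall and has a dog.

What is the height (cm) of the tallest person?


Tallest: Iris at 190 cm

190


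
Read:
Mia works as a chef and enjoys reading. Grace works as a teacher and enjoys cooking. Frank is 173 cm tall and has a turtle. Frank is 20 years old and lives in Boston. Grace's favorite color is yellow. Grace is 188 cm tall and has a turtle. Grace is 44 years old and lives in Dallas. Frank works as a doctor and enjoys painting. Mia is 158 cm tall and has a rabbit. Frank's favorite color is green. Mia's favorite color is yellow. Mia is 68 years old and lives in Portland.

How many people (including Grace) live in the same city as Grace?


Grace lives in Dallas. Count = 1

1


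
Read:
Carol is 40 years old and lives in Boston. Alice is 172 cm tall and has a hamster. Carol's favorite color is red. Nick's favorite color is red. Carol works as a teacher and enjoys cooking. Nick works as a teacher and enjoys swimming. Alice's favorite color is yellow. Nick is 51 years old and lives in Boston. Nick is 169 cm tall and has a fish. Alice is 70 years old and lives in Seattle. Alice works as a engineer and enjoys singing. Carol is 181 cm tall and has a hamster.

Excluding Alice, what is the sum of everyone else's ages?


Sum (excluding Alice): 91

91


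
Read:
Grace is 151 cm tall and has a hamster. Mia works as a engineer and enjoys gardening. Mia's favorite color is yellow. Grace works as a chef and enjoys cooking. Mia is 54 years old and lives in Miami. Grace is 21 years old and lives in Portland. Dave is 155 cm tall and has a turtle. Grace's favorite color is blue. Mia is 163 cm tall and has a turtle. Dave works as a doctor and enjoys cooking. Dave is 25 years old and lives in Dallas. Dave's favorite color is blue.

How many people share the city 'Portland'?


Count: 1

1


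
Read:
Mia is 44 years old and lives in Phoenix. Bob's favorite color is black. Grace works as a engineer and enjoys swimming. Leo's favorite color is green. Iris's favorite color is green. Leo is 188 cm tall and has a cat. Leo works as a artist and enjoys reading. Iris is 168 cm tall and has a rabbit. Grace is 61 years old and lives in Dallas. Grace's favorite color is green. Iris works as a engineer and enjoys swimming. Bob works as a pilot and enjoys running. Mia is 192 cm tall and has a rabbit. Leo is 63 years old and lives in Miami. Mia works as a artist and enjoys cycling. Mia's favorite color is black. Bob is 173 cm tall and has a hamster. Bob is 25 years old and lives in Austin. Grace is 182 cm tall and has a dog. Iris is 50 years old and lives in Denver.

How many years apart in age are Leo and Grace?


63 vs 61, diff = 2

2


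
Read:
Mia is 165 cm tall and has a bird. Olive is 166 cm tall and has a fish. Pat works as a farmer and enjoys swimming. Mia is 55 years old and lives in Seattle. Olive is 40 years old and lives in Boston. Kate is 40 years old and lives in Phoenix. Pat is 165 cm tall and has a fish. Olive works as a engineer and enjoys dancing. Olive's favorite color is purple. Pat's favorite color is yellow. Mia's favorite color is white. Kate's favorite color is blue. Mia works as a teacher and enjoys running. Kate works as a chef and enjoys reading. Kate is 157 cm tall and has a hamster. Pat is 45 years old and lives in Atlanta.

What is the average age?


Sum=180, n=4, avg=45

45


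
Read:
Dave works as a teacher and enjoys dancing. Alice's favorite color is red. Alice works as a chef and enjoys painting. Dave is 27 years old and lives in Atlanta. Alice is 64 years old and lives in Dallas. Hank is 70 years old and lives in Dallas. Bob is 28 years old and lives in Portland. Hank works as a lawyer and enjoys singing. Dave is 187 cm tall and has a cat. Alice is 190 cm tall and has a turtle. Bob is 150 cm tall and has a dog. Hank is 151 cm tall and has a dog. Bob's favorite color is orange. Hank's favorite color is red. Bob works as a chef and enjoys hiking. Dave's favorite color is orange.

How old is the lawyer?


The lawyer is Hank, age 70

70


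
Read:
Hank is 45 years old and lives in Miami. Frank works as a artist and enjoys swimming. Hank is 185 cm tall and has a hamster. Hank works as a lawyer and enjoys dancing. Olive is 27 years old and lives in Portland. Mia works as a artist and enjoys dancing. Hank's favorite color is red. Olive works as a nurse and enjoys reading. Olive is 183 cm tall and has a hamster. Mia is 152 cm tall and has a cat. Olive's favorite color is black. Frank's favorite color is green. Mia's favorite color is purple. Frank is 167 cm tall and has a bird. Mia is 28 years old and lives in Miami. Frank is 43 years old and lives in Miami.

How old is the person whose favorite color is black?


Person with favorite color=black is Olive, age 27

27


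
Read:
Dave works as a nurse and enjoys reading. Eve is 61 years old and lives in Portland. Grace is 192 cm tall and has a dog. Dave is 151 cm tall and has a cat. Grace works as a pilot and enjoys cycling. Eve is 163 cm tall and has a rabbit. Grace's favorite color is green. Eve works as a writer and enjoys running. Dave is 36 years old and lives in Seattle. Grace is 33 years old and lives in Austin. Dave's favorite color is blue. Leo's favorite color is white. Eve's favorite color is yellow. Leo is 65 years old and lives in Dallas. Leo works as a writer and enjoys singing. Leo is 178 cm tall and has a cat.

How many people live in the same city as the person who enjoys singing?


Person with hobby singing is Leo, city Dallas. Count = 1

1


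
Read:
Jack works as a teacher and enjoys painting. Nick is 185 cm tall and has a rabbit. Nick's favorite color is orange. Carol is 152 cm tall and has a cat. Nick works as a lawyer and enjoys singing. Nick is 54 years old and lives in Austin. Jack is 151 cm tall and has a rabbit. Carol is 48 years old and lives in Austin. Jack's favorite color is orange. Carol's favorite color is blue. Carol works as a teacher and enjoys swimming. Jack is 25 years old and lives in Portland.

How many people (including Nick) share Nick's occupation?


Nick is a lawyer. Count = 1

1


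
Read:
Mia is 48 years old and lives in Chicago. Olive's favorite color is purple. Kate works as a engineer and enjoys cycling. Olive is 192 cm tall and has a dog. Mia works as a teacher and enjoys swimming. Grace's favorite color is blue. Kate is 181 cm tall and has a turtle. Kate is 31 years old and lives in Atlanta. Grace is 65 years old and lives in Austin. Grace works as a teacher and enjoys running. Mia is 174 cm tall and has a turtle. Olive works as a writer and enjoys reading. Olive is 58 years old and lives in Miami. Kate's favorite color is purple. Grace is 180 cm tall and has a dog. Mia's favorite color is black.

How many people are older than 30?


Filter: 4

4


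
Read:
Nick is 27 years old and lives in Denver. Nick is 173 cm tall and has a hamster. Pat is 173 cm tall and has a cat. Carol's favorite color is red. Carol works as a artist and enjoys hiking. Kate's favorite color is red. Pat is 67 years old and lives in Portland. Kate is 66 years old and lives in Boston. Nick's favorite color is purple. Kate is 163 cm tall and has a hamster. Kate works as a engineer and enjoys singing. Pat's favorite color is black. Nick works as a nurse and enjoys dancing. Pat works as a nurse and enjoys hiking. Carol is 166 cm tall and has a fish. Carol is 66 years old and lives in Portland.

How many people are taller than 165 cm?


Taller than 165: 3

3


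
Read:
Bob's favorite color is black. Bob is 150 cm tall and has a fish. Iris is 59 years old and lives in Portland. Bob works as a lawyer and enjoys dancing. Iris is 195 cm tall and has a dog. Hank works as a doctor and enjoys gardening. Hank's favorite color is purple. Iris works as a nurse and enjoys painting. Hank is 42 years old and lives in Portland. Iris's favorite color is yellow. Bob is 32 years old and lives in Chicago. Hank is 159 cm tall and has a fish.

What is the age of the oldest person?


Oldest: Iris at 59

59
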